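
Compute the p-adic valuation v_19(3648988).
v_19(3648988) = 4

v_19(n) is the largest exponent k such that 19^k divides n. Factor out: 3648988 = 19^4 · 28. (Sign doesn't affect v_p.) So v_19(3648988) = 4.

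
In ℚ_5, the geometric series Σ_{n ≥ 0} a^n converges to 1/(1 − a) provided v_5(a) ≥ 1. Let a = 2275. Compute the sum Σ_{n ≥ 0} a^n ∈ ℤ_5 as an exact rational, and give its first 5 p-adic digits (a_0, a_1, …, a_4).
Σ a^n = 1/(1 − a) = -1/2274;  first 5 digits = (1, 0, 1, 3, 4)

v_5(a) = 2 ≥ 1, so the series converges in ℤ_5 to 1/(1 − a) = 1/(1 − 2275) = -1/2274. Expand this rational in ℤ_5: compute digits iteratively via d_i = x_i mod 5, x_{i+1} = (x_i − d_i)/5. The first 5 digits are (1, 0, 1, 3, 4).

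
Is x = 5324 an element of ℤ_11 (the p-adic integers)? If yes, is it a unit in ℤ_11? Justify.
x ∈ ℤ_11 but not a unit; v_11(x) = 3 > 0

ℤ_11 = {x ∈ ℚ_11 : v_11(x) ≥ 0} and ℤ_11^× = {x ∈ ℤ_11 : v_11(x) = 0}. Here v_11(5324) = v_11(num) − v_11(den) = 3; compare against these criteria.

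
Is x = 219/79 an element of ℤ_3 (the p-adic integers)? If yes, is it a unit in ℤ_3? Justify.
x ∈ ℤ_3 but not a unit; v_3(x) = 1 > 0

ℤ_3 = {x ∈ ℚ_3 : v_3(x) ≥ 0} and ℤ_3^× = {x ∈ ℤ_3 : v_3(x) = 0}. Here v_3(219/79) = v_3(num) − v_3(den) = 1; compare against these criteria.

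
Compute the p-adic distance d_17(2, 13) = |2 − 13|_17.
d_17(2, 13) = 1

Step 1 — x − y = 2 − 13 = -11. Step 2 — v_17(-11) = 0 (factor: -11 = −(17^0 · 11); the sign does not affect v_p). Step 3 — |x − y|_17 = 17^{0} = 1.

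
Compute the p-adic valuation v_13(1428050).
v_13(1428050) = 4

v_13(n) is the largest exponent k such that 13^k divides n. Factor out: 1428050 = 13^4 · 50. (Sign doesn't affect v_p.) So v_13(1428050) = 4.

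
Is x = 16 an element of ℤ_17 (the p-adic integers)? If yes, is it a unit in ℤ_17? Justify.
x ∈ ℤ_17^× (unit); v_17(x) = 0

ℤ_17 = {x ∈ ℚ_17 : v_17(x) ≥ 0} and ℤ_17^× = {x ∈ ℤ_17 : v_17(x) = 0}. Here v_17(16) = v_17(num) − v_17(den) = 0; compare against these criteria.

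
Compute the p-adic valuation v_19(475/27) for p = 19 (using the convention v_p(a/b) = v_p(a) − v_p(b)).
v_19(475/27) = 1

Factor powers of 19 from the numerator and denominator of the reduced fraction: 475 = 19^1 · 25 and 27 = 19^0 · 27. Apply v_p(a/b) = v_p(a) − v_p(b): v_19(475/27) = 1 − 0 = 1.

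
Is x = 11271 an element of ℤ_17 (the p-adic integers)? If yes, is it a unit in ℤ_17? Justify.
x ∈ ℤ_17 but not a unit; v_17(x) = 2 > 0

ℤ_17 = {x ∈ ℚ_17 : v_17(x) ≥ 0} and ℤ_17^× = {x ∈ ℤ_17 : v_17(x) = 0}. Here v_17(11271) = v_17(num) − v_17(den) = 2; compare against these criteria.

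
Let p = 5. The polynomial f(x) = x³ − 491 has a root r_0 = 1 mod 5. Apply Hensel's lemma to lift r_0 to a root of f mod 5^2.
r_1 = 6 (mod 25)

Hensel: r_{i+1} = r_i − f(r_i)/f′(r_i) mod 5^{i+2}, where f′(x) = 3x². Iterate:
  r_0 = 1 (mod 5)
  r_1 = 6 (mod 25)
Final: r = 6 with f(r) ≡ 0 mod 5^2.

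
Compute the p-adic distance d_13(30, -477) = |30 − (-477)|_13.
d_13(30, -477) = 1/169

Step 1 — x − y = 30 − (-477) = 507. Step 2 — v_13(507) = 2 (factor: 507 = (13^2 · 3); the sign does not affect v_p). Step 3 — |x − y|_13 = 13^{-2} = 1/169.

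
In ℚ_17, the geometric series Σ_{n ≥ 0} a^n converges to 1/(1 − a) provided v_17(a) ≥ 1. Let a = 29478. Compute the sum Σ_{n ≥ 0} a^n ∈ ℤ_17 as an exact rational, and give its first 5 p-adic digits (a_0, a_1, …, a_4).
Σ a^n = 1/(1 − a) = -1/29477;  first 5 digits = (1, 0, 0, 6, 0)

v_17(a) = 3 ≥ 1, so the series converges in ℤ_17 to 1/(1 − a) = 1/(1 − 29478) = -1/29477. Expand this rational in ℤ_17: compute digits iteratively via d_i = x_i mod 17, x_{i+1} = (x_i − d_i)/17. The first 5 digits are (1, 0, 0, 6, 0).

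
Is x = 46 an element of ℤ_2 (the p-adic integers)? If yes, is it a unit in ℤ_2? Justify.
x ∈ ℤ_2 but not a unit; v_2(x) = 1 > 0

ℤ_2 = {x ∈ ℚ_2 : v_2(x) ≥ 0} and ℤ_2^× = {x ∈ ℤ_2 : v_2(x) = 0}. Here v_2(46) = v_2(num) − v_2(den) = 1; compare against these criteria.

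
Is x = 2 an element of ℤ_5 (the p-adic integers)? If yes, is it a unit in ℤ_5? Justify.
x ∈ ℤ_5^× (unit); v_5(x) = 0

ℤ_5 = {x ∈ ℚ_5 : v_5(x) ≥ 0} and ℤ_5^× = {x ∈ ℤ_5 : v_5(x) = 0}. Here v_5(2) = v_5(num) − v_5(den) = 0; compare against these criteria.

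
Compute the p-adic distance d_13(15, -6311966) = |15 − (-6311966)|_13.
d_13(15, -6311966) = 1/371293

Step 1 — x − y = 15 − (-6311966) = 6311981. Step 2 — v_13(6311981) = 5 (factor: 6311981 = (13^5 · 17); the sign does not affect v_p). Step 3 — |x − y|_13 = 13^{-5} = 1/371293.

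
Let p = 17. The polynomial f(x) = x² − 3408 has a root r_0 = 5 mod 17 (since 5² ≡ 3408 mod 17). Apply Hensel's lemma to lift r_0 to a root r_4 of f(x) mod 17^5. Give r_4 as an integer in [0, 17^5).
r_4 = 957020 (mod 1419857)

Hensel's recurrence: r_{i+1} = r_i − f(r_i)·(f′(r_i))^{-1} mod 17^{i+2}, with f′(x) = 2x. Iterate:
  r_0 = 5 (mod 17)
  r_1 = 141 (mod 289)
  r_2 = 3898 (mod 4913)
  r_3 = 38289 (mod 83521)
  r_4 = 957020 (mod 1419857)
Final: r_4 = 957020, and one checks f(r_4) ≡ 0 mod 17^5.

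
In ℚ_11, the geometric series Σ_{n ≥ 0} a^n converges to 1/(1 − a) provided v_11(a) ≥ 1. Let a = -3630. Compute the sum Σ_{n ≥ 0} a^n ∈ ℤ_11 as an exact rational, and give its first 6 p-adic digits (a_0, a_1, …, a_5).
Σ a^n = 1/(1 − a) = 1/3631;  first 6 digits = (1, 0, 3, 8, 8, 4)

v_11(a) = 2 ≥ 1, so the series converges in ℤ_11 to 1/(1 − a) = 1/(1 − (-3630)) = 1/3631. Expand this rational in ℤ_11: compute digits iteratively via d_i = x_i mod 11, x_{i+1} = (x_i − d_i)/11. The first 6 digits are (1, 0, 3, 8, 8, 4).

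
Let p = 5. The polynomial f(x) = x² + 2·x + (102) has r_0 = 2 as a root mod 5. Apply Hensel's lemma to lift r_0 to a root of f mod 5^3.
r_2 = 92 (mod 125)

Hensel: r_{i+1} = r_i − f(r_i)·(f′(r_i))^{-1} mod 5^{i+2}, f′(x) = 2x + 2. Iterate:
  r_0 = 2 (mod 5)
  r_1 = 17 (mod 25)
  r_2 = 92 (mod 125)
Final: r = 92 satisfies f(r) ≡ 0 mod 5^3.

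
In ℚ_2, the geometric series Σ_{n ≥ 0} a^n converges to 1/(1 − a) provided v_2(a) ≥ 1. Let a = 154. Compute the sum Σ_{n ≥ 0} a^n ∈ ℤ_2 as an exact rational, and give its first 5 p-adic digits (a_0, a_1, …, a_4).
Σ a^n = 1/(1 − a) = -1/153;  first 5 digits = (1, 1, 1, 0, 1)

v_2(a) = 1 ≥ 1, so the series converges in ℤ_2 to 1/(1 − a) = 1/(1 − 154) = -1/153. Expand this rational in ℤ_2: compute digits iteratively via d_i = x_i mod 2, x_{i+1} = (x_i − d_i)/2. The first 5 digits are (1, 1, 1, 0, 1).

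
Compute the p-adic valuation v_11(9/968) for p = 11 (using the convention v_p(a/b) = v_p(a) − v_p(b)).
v_11(9/968) = -2

Factor powers of 11 from the numerator and denominator of the reduced fraction: 9 = 11^0 · 9 and 968 = 11^2 · 8. Apply v_p(a/b) = v_p(a) − v_p(b): v_11(9/968) = 0 − 2 = -2.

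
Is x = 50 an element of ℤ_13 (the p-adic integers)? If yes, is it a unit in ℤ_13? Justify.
x ∈ ℤ_13^× (unit); v_13(x) = 0

ℤ_13 = {x ∈ ℚ_13 : v_13(x) ≥ 0} and ℤ_13^× = {x ∈ ℤ_13 : v_13(x) = 0}. Here v_13(50) = v_13(num) − v_13(den) = 0; compare against these criteria.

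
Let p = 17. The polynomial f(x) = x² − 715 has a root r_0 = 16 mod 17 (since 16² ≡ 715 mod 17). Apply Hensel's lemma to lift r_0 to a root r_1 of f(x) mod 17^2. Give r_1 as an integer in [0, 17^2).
r_1 = 220 (mod 289)

Hensel's recurrence: r_{i+1} = r_i − f(r_i)·(f′(r_i))^{-1} mod 17^{i+2}, with f′(x) = 2x. Iterate:
  r_0 = 16 (mod 17)
  r_1 = 220 (mod 289)
Final: r_1 = 220, and one checks f(r_1) ≡ 0 mod 17^2.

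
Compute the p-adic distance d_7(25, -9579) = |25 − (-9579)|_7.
d_7(25, -9579) = 1/2401

Step 1 — x − y = 25 − (-9579) = 9604. Step 2 — v_7(9604) = 4 (factor: 9604 = (7^4 · 4); the sign does not affect v_p). Step 3 — |x − y|_7 = 7^{-4} = 1/2401.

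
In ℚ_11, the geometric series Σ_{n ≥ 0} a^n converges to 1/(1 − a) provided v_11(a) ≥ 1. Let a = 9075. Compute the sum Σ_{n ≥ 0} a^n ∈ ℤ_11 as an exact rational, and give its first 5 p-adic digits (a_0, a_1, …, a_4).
Σ a^n = 1/(1 − a) = -1/9074;  first 5 digits = (1, 0, 9, 6, 4)

v_11(a) = 2 ≥ 1, so the series converges in ℤ_11 to 1/(1 − a) = 1/(1 − 9075) = -1/9074. Expand this rational in ℤ_11: compute digits iteratively via d_i = x_i mod 11, x_{i+1} = (x_i − d_i)/11. The first 5 digits are (1, 0, 9, 6, 4).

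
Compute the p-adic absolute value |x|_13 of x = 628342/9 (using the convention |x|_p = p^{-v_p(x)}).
|628342/9|_13 = 1/28561

Step 1 — compute v_13(x) by factoring powers of 13 out of the numerator and denominator: v_13(628342/9) = 4. Step 2 — apply |x|_p = p^{-v_p(x)} = 13^{-4} = 1/28561.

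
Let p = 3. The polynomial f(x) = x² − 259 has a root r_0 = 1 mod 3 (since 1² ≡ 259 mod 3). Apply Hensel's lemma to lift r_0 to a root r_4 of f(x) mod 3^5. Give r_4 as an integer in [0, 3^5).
r_4 = 4 (mod 243)

Hensel's recurrence: r_{i+1} = r_i − f(r_i)·(f′(r_i))^{-1} mod 3^{i+2}, with f′(x) = 2x. Iterate:
  r_0 = 1 (mod 3)
  r_1 = 4 (mod 9)
  r_2 = 4 (mod 27)
  r_3 = 4 (mod 81)
  r_4 = 4 (mod 243)
Final: r_4 = 4, and one checks f(r_4) ≡ 0 mod 3^5.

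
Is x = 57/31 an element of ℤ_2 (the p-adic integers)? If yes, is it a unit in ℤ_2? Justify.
x ∈ ℤ_2^× (unit); v_2(x) = 0

ℤ_2 = {x ∈ ℚ_2 : v_2(x) ≥ 0} and ℤ_2^× = {x ∈ ℤ_2 : v_2(x) = 0}. Here v_2(57/31) = v_2(num) − v_2(den) = 0; compare against these criteria.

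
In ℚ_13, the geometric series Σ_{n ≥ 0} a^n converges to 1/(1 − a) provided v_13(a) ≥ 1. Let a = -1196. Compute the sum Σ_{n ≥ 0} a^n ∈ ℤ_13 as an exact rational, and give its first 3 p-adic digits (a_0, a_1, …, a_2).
Σ a^n = 1/(1 − a) = 1/1197;  first 3 digits = (1, 12, 6)

v_13(a) = 1 ≥ 1, so the series converges in ℤ_13 to 1/(1 − a) = 1/(1 − (-1196)) = 1/1197. Expand this rational in ℤ_13: compute digits iteratively via d_i = x_i mod 13, x_{i+1} = (x_i − d_i)/13. The first 3 digits are (1, 12, 6).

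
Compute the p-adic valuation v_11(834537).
v_11(834537) = 4

v_11(n) is the largest exponent k such that 11^k divides n. Factor out: 834537 = 11^4 · 57. (Sign doesn't affect v_p.) So v_11(834537) = 4.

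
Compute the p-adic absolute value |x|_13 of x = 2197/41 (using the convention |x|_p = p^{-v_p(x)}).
|2197/41|_13 = 1/2197

Step 1 — compute v_13(x) by factoring powers of 13 out of the numerator and denominator: v_13(2197/41) = 3. Step 2 — apply |x|_p = p^{-v_p(x)} = 13^{-3} = 1/2197.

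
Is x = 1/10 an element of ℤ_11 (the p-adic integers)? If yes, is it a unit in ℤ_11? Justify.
x ∈ ℤ_11^× (unit); v_11(x) = 0

ℤ_11 = {x ∈ ℚ_11 : v_11(x) ≥ 0} and ℤ_11^× = {x ∈ ℤ_11 : v_11(x) = 0}. Here v_11(1/10) = v_11(num) − v_11(den) = 0; compare against these criteria.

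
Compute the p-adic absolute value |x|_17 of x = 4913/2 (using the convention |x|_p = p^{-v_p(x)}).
|4913/2|_17 = 1/4913

Step 1 — compute v_17(x) by factoring powers of 17 out of the numerator and denominator: v_17(4913/2) = 3. Step 2 — apply |x|_p = p^{-v_p(x)} = 17^{-3} = 1/4913.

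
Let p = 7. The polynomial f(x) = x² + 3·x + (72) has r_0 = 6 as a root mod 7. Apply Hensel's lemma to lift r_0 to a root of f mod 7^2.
r_1 = 27 (mod 49)

Hensel: r_{i+1} = r_i − f(r_i)·(f′(r_i))^{-1} mod 7^{i+2}, f′(x) = 2x + 3. Iterate:
  r_0 = 6 (mod 7)
  r_1 = 27 (mod 49)
Final: r = 27 satisfies f(r) ≡ 0 mod 7^2.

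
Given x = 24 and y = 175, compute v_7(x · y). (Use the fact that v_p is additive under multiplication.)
v_7(4200) = 1

v_p(x) = 0 (factor: 24 = 7^0 · 24); v_p(y) = 1 (factor: 175 = 7^1 · 25). Additivity: v_p(xy) = v_p(x) + v_p(y) = 0 + 1 = 1. (Direct check: xy = 4200 = 7^1 · (600).)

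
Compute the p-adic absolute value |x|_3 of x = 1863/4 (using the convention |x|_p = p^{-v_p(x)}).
|1863/4|_3 = 1/81

Step 1 — compute v_3(x) by factoring powers of 3 out of the numerator and denominator: v_3(1863/4) = 4. Step 2 — apply |x|_p = p^{-v_p(x)} = 3^{-4} = 1/81.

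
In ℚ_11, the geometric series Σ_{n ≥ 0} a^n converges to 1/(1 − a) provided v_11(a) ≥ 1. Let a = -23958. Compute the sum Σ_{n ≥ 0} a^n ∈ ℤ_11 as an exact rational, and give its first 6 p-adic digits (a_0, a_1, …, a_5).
Σ a^n = 1/(1 − a) = 1/23959;  first 6 digits = (1, 0, 0, 4, 9, 10)

v_11(a) = 3 ≥ 1, so the series converges in ℤ_11 to 1/(1 − a) = 1/(1 − (-23958)) = 1/23959. Expand this rational in ℤ_11: compute digits iteratively via d_i = x_i mod 11, x_{i+1} = (x_i − d_i)/11. The first 6 digits are (1, 0, 0, 4, 9, 10).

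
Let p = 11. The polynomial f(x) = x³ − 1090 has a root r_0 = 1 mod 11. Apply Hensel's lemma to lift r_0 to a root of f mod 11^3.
r_2 = 364 (mod 1331)

Hensel: r_{i+1} = r_i − f(r_i)/f′(r_i) mod 11^{i+2}, where f′(x) = 3x². Iterate:
  r_0 = 1 (mod 11)
  r_1 = 1 (mod 121)
  r_2 = 364 (mod 1331)
Final: r = 364 with f(r) ≡ 0 mod 11^3.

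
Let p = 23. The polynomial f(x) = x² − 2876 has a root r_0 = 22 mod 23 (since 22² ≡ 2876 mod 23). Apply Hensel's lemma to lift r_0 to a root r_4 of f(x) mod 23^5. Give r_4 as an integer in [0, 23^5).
r_4 = 6113008 (mod 6436343)

Hensel's recurrence: r_{i+1} = r_i − f(r_i)·(f′(r_i))^{-1} mod 23^{i+2}, with f′(x) = 2x. Iterate:
  r_0 = 22 (mod 23)
  r_1 = 413 (mod 529)
  r_2 = 5174 (mod 12167)
  r_3 = 236347 (mod 279841)
  r_4 = 6113008 (mod 6436343)
Final: r_4 = 6113008, and one checks f(r_4) ≡ 0 mod 23^5.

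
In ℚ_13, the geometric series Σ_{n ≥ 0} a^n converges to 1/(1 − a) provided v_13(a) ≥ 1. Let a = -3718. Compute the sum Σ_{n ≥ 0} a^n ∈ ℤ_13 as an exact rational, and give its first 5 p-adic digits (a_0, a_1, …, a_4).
Σ a^n = 1/(1 − a) = 1/3719;  first 5 digits = (1, 0, 4, 11, 2)

v_13(a) = 2 ≥ 1, so the series converges in ℤ_13 to 1/(1 − a) = 1/(1 − (-3718)) = 1/3719. Expand this rational in ℤ_13: compute digits iteratively via d_i = x_i mod 13, x_{i+1} = (x_i − d_i)/13. The first 5 digits are (1, 0, 4, 11, 2).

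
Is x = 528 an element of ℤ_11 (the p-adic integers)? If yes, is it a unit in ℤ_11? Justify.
x ∈ ℤ_11 but not a unit; v_11(x) = 1 > 0

ℤ_11 = {x ∈ ℚ_11 : v_11(x) ≥ 0} and ℤ_11^× = {x ∈ ℤ_11 : v_11(x) = 0}. Here v_11(528) = v_11(num) − v_11(den) = 1; compare against these criteria.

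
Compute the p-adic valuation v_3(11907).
v_3(11907) = 5

v_3(n) is the largest exponent k such that 3^k divides n. Factor out: 11907 = 3^5 · 49. (Sign doesn't affect v_p.) So v_3(11907) = 5.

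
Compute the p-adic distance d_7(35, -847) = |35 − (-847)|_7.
d_7(35, -847) = 1/49

Step 1 — x − y = 35 − (-847) = 882. Step 2 — v_7(882) = 2 (factor: 882 = (7^2 · 18); the sign does not affect v_p). Step 3 — |x − y|_7 = 7^{-2} = 1/49.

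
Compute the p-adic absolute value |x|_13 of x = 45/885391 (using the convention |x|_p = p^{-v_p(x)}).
|45/885391|_13 = 28561

Step 1 — compute v_13(x) by factoring powers of 13 out of the numerator and denominator: v_13(45/885391) = -4. Step 2 — apply |x|_p = p^{-v_p(x)} = 13^{4} = 28561.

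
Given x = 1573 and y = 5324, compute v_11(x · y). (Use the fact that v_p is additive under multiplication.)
v_11(8374652) = 5

v_p(x) = 2 (factor: 1573 = 11^2 · 13); v_p(y) = 3 (factor: 5324 = 11^3 · 4). Additivity: v_p(xy) = v_p(x) + v_p(y) = 2 + 3 = 5. (Direct check: xy = 8374652 = 11^5 · (52).)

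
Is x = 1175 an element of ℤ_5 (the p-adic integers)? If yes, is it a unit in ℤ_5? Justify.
x ∈ ℤ_5 but not a unit; v_5(x) = 2 > 0

ℤ_5 = {x ∈ ℚ_5 : v_5(x) ≥ 0} and ℤ_5^× = {x ∈ ℤ_5 : v_5(x) = 0}. Here v_5(1175) = v_5(num) − v_5(den) = 2; compare against these criteria.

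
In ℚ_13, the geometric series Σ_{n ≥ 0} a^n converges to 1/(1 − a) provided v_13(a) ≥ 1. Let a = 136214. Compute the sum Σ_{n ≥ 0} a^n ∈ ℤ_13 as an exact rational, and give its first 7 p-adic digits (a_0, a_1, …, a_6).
Σ a^n = 1/(1 − a) = -1/136213;  first 7 digits = (1, 0, 0, 10, 4, 0, 9)

v_13(a) = 3 ≥ 1, so the series converges in ℤ_13 to 1/(1 − a) = 1/(1 − 136214) = -1/136213. Expand this rational in ℤ_13: compute digits iteratively via d_i = x_i mod 13, x_{i+1} = (x_i − d_i)/13. The first 7 digits are (1, 0, 0, 10, 4, 0, 9).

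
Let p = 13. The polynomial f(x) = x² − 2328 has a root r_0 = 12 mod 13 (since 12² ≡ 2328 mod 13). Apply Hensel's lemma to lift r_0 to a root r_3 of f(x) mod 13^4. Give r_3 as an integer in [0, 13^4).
r_3 = 20721 (mod 28561)

Hensel's recurrence: r_{i+1} = r_i − f(r_i)·(f′(r_i))^{-1} mod 13^{i+2}, with f′(x) = 2x. Iterate:
  r_0 = 12 (mod 13)
  r_1 = 103 (mod 169)
  r_2 = 948 (mod 2197)
  r_3 = 20721 (mod 28561)
Final: r_3 = 20721, and one checks f(r_3) ≡ 0 mod 13^4.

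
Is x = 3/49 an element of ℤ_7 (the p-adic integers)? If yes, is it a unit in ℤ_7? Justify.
x ∉ ℤ_7 (v_7(x) = -2 < 0)

ℤ_7 = {x ∈ ℚ_7 : v_7(x) ≥ 0} and ℤ_7^× = {x ∈ ℤ_7 : v_7(x) = 0}. Here v_7(3/49) = v_7(num) − v_7(den) = -2; compare against these criteria.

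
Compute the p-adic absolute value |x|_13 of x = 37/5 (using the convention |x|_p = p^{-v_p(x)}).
|37/5|_13 = 1

Step 1 — compute v_13(x) by factoring powers of 13 out of the numerator and denominator: v_13(37/5) = 0. Step 2 — apply |x|_p = p^{-v_p(x)} = 13^{0} = 1.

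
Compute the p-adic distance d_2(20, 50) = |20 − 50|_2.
d_2(20, 50) = 1/2

Step 1 — x − y = 20 − 50 = -30. Step 2 — v_2(-30) = 1 (factor: -30 = −(2^1 · 15); the sign does not affect v_p). Step 3 — |x − y|_2 = 2^{-1} = 1/2.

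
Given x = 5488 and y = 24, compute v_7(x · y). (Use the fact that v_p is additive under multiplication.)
v_7(131712) = 3

v_p(x) = 3 (factor: 5488 = 7^3 · 16); v_p(y) = 0 (factor: 24 = 7^0 · 24). Additivity: v_p(xy) = v_p(x) + v_p(y) = 3 + 0 = 3. (Direct check: xy = 131712 = 7^3 · (384).)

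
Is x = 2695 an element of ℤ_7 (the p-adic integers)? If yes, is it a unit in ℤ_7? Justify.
x ∈ ℤ_7 but not a unit; v_7(x) = 2 > 0

ℤ_7 = {x ∈ ℚ_7 : v_7(x) ≥ 0} and ℤ_7^× = {x ∈ ℤ_7 : v_7(x) = 0}. Here v_7(2695) = v_7(num) − v_7(den) = 2; compare against these criteria.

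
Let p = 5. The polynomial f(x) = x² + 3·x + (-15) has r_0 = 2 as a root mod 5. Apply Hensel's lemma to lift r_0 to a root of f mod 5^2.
r_1 = 17 (mod 25)

Hensel: r_{i+1} = r_i − f(r_i)·(f′(r_i))^{-1} mod 5^{i+2}, f′(x) = 2x + 3. Iterate:
  r_0 = 2 (mod 5)
  r_1 = 17 (mod 25)
Final: r = 17 satisfies f(r) ≡ 0 mod 5^2.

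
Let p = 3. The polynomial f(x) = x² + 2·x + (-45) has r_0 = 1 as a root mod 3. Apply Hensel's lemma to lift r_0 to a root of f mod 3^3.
r_2 = 16 (mod 27)

Hensel: r_{i+1} = r_i − f(r_i)·(f′(r_i))^{-1} mod 3^{i+2}, f′(x) = 2x + 2. Iterate:
  r_0 = 1 (mod 3)
  r_1 = 7 (mod 9)
  r_2 = 16 (mod 27)
Final: r = 16 satisfies f(r) ≡ 0 mod 3^3.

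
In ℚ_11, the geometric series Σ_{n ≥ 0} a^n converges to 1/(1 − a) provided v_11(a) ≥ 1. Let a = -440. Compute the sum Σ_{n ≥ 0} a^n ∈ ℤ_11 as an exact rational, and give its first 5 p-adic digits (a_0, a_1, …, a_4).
Σ a^n = 1/(1 − a) = 1/441;  first 5 digits = (1, 4, 1, 0, 6)

v_11(a) = 1 ≥ 1, so the series converges in ℤ_11 to 1/(1 − a) = 1/(1 − (-440)) = 1/441. Expand this rational in ℤ_11: compute digits iteratively via d_i = x_i mod 11, x_{i+1} = (x_i − d_i)/11. The first 5 digits are (1, 4, 1, 0, 6).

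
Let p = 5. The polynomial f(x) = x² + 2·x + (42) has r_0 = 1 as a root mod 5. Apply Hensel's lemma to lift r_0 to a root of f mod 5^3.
r_2 = 46 (mod 125)

Hensel: r_{i+1} = r_i − f(r_i)·(f′(r_i))^{-1} mod 5^{i+2}, f′(x) = 2x + 2. Iterate:
  r_0 = 1 (mod 5)
  r_1 = 21 (mod 25)
  r_2 = 46 (mod 125)
Final: r = 46 satisfies f(r) ≡ 0 mod 5^3.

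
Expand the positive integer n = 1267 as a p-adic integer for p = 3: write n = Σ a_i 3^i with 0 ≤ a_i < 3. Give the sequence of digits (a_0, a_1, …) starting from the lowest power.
(a_0, a_1, …) = (1, 2, 2, 1, 0, 2, 1)

Repeated division by 3 gives the digits low-to-high: 1267 = 1 + 2·3^1 + 2·3^2 + 1·3^3 + 2·3^5 + 1·3^6. Digit sequence: (1, 2, 2, 1, 0, 2, 1).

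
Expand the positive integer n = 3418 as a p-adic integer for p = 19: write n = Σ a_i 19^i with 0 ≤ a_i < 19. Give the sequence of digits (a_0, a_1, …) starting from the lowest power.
(a_0, a_1, …) = (17, 8, 9)

Repeated division by 19 gives the digits low-to-high: 3418 = 17 + 8·19^1 + 9·19^2. Digit sequence: (17, 8, 9).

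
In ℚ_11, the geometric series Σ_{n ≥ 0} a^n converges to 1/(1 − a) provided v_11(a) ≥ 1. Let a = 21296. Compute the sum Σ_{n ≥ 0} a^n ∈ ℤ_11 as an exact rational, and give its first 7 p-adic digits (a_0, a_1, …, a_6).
Σ a^n = 1/(1 − a) = -1/21295;  first 7 digits = (1, 0, 0, 5, 1, 0, 3)

v_11(a) = 3 ≥ 1, so the series converges in ℤ_11 to 1/(1 − a) = 1/(1 − 21296) = -1/21295. Expand this rational in ℤ_11: compute digits iteratively via d_i = x_i mod 11, x_{i+1} = (x_i − d_i)/11. The first 7 digits are (1, 0, 0, 5, 1, 0, 3).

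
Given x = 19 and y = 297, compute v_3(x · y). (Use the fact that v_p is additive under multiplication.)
v_3(5643) = 3

v_p(x) = 0 (factor: 19 = 3^0 · 19); v_p(y) = 3 (factor: 297 = 3^3 · 11). Additivity: v_p(xy) = v_p(x) + v_p(y) = 0 + 3 = 3. (Direct check: xy = 5643 = 3^3 · (209).)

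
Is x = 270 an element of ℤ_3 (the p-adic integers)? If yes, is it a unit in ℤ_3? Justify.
x ∈ ℤ_3 but not a unit; v_3(x) = 3 > 0

ℤ_3 = {x ∈ ℚ_3 : v_3(x) ≥ 0} and ℤ_3^× = {x ∈ ℤ_3 : v_3(x) = 0}. Here v_3(270) = v_3(num) − v_3(den) = 3; compare against these criteria.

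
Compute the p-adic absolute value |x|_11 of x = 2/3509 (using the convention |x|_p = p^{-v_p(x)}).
|2/3509|_11 = 121

Step 1 — compute v_11(x) by factoring powers of 11 out of the numerator and denominator: v_11(2/3509) = -2. Step 2 — apply |x|_p = p^{-v_p(x)} = 11^{2} = 121.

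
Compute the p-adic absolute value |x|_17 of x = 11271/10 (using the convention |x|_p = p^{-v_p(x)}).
|11271/10|_17 = 1/289

Step 1 — compute v_17(x) by factoring powers of 17 out of the numerator and denominator: v_17(11271/10) = 2. Step 2 — apply |x|_p = p^{-v_p(x)} = 17^{-2} = 1/289.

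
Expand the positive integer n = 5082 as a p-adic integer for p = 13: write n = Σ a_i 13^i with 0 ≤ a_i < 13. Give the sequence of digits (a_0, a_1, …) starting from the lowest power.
(a_0, a_1, …) = (12, 0, 4, 2)

Repeated division by 13 gives the digits low-to-high: 5082 = 12 + 4·13^2 + 2·13^3. Digit sequence: (12, 0, 4, 2).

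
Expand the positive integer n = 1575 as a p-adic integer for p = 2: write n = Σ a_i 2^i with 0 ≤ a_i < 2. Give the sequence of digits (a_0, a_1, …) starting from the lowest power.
(a_0, a_1, …) = (1, 1, 1, 0, 0, 1, 0, 0, 0, 1, 1)

Repeated division by 2 gives the digits low-to-high: 1575 = 1 + 1·2^1 + 1·2^2 + 1·2^5 + 1·2^9 + 1·2^10. Digit sequence: (1, 1, 1, 0, 0, 1, 0, 0, 0, 1, 1).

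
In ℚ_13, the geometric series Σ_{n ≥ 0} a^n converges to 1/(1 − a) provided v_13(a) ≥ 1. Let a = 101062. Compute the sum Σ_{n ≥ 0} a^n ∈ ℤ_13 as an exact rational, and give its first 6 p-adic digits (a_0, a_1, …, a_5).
Σ a^n = 1/(1 − a) = -1/101061;  first 6 digits = (1, 0, 0, 7, 3, 0)

v_13(a) = 3 ≥ 1, so the series converges in ℤ_13 to 1/(1 − a) = 1/(1 − 101062) = -1/101061. Expand this rational in ℤ_13: compute digits iteratively via d_i = x_i mod 13, x_{i+1} = (x_i − d_i)/13. The first 6 digits are (1, 0, 0, 7, 3, 0).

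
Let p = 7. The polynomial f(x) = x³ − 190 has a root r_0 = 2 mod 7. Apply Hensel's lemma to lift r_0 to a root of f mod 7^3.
r_2 = 107 (mod 343)

Hensel: r_{i+1} = r_i − f(r_i)/f′(r_i) mod 7^{i+2}, where f′(x) = 3x². Iterate:
  r_0 = 2 (mod 7)
  r_1 = 9 (mod 49)
  r_2 = 107 (mod 343)
Final: r = 107 with f(r) ≡ 0 mod 7^3.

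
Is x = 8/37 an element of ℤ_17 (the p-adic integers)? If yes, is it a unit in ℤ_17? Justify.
x ∈ ℤ_17^× (unit); v_17(x) = 0

ℤ_17 = {x ∈ ℚ_17 : v_17(x) ≥ 0} and ℤ_17^× = {x ∈ ℤ_17 : v_17(x) = 0}. Here v_17(8/37) = v_17(num) − v_17(den) = 0; compare against these criteria.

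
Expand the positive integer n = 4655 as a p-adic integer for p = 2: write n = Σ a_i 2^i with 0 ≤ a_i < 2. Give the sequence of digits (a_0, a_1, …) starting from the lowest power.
(a_0, a_1, …) = (1, 1, 1, 1, 0, 1, 0, 0, 0, 1, 0, 0, 1)

Repeated division by 2 gives the digits low-to-high: 4655 = 1 + 1·2^1 + 1·2^2 + 1·2^3 + 1·2^5 + 1·2^9 + 1·2^12. Digit sequence: (1, 1, 1, 1, 0, 1, 0, 0, 0, 1, 0, 0, 1).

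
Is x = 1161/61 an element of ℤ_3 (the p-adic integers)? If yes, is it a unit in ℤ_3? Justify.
x ∈ ℤ_3 but not a unit; v_3(x) = 3 > 0

ℤ_3 = {x ∈ ℚ_3 : v_3(x) ≥ 0} and ℤ_3^× = {x ∈ ℤ_3 : v_3(x) = 0}. Here v_3(1161/61) = v_3(num) − v_3(den) = 3; compare against these criteria.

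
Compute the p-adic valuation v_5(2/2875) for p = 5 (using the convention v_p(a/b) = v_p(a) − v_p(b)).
v_5(2/2875) = -3

Factor powers of 5 from the numerator and denominator of the reduced fraction: 2 = 5^0 · 2 and 2875 = 5^3 · 23. Apply v_p(a/b) = v_p(a) − v_p(b): v_5(2/2875) = 0 − 3 = -3.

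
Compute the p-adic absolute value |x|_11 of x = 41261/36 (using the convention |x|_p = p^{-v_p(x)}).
|41261/36|_11 = 1/1331

Step 1 — compute v_11(x) by factoring powers of 11 out of the numerator and denominator: v_11(41261/36) = 3. Step 2 — apply |x|_p = p^{-v_p(x)} = 11^{-3} = 1/1331.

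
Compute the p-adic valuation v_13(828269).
v_13(828269) = 4

v_13(n) is the largest exponent k such that 13^k divides n. Factor out: 828269 = 13^4 · 29. (Sign doesn't affect v_p.) So v_13(828269) = 4.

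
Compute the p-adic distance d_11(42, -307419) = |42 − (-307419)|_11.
d_11(42, -307419) = 1/14641

Step 1 — x − y = 42 − (-307419) = 307461. Step 2 — v_11(307461) = 4 (factor: 307461 = (11^4 · 21); the sign does not affect v_p). Step 3 — |x − y|_11 = 11^{-4} = 1/14641.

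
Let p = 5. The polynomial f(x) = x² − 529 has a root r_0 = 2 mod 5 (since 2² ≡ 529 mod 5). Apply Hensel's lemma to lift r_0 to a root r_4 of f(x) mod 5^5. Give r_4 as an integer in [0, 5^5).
r_4 = 3102 (mod 3125)

Hensel's recurrence: r_{i+1} = r_i − f(r_i)·(f′(r_i))^{-1} mod 5^{i+2}, with f′(x) = 2x. Iterate:
  r_0 = 2 (mod 5)
  r_1 = 2 (mod 25)
  r_2 = 102 (mod 125)
  r_3 = 602 (mod 625)
  r_4 = 3102 (mod 3125)
Final: r_4 = 3102, and one checks f(r_4) ≡ 0 mod 5^5.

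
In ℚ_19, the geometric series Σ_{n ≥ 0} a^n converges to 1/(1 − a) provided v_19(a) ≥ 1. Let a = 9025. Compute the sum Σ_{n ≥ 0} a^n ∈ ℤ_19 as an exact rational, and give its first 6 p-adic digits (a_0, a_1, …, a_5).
Σ a^n = 1/(1 − a) = -1/9024;  first 6 digits = (1, 0, 6, 1, 17, 13)

v_19(a) = 2 ≥ 1, so the series converges in ℤ_19 to 1/(1 − a) = 1/(1 − 9025) = -1/9024. Expand this rational in ℤ_19: compute digits iteratively via d_i = x_i mod 19, x_{i+1} = (x_i − d_i)/19. The first 6 digits are (1, 0, 6, 1, 17, 13).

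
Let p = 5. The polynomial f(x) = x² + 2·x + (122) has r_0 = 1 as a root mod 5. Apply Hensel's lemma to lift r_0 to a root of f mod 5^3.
r_2 = 1 (mod 125)

Hensel: r_{i+1} = r_i − f(r_i)·(f′(r_i))^{-1} mod 5^{i+2}, f′(x) = 2x + 2. Iterate:
  r_0 = 1 (mod 5)
  r_1 = 1 (mod 25)
  r_2 = 1 (mod 125)
Final: r = 1 satisfies f(r) ≡ 0 mod 5^3.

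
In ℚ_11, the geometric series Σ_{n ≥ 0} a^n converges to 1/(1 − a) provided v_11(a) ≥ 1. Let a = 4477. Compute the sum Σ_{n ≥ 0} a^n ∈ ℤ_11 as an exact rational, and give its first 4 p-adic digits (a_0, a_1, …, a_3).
Σ a^n = 1/(1 − a) = -1/4476;  first 4 digits = (1, 0, 4, 3)

v_11(a) = 2 ≥ 1, so the series converges in ℤ_11 to 1/(1 − a) = 1/(1 − 4477) = -1/4476. Expand this rational in ℤ_11: compute digits iteratively via d_i = x_i mod 11, x_{i+1} = (x_i − d_i)/11. The first 4 digits are (1, 0, 4, 3).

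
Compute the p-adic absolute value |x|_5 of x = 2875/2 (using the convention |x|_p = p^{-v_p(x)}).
|2875/2|_5 = 1/125

Step 1 — compute v_5(x) by factoring powers of 5 out of the numerator and denominator: v_5(2875/2) = 3. Step 2 — apply |x|_p = p^{-v_p(x)} = 5^{-3} = 1/125.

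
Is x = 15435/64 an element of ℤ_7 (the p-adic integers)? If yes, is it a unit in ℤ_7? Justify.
x ∈ ℤ_7 but not a unit; v_7(x) = 3 > 0

ℤ_7 = {x ∈ ℚ_7 : v_7(x) ≥ 0} and ℤ_7^× = {x ∈ ℤ_7 : v_7(x) = 0}. Here v_7(15435/64) = v_7(num) − v_7(den) = 3; compare against these criteria.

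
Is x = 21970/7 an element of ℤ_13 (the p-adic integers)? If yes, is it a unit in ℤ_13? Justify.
x ∈ ℤ_13 but not a unit; v_13(x) = 3 > 0

ℤ_13 = {x ∈ ℚ_13 : v_13(x) ≥ 0} and ℤ_13^× = {x ∈ ℤ_13 : v_13(x) = 0}. Here v_13(21970/7) = v_13(num) − v_13(den) = 3; compare against these criteria.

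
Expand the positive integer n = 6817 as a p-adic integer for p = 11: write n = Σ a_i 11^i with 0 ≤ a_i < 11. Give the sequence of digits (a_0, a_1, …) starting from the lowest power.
(a_0, a_1, …) = (8, 3, 1, 5)

Repeated division by 11 gives the digits low-to-high: 6817 = 8 + 3·11^1 + 1·11^2 + 5·11^3. Digit sequence: (8, 3, 1, 5).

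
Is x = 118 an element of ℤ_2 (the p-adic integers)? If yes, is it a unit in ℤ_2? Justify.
x ∈ ℤ_2 but not a unit; v_2(x) = 1 > 0

ℤ_2 = {x ∈ ℚ_2 : v_2(x) ≥ 0} and ℤ_2^× = {x ∈ ℤ_2 : v_2(x) = 0}. Here v_2(118) = v_2(num) − v_2(den) = 1; compare against these criteria.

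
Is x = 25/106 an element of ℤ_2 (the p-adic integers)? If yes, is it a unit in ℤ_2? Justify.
x ∉ ℤ_2 (v_2(x) = -1 < 0)

ℤ_2 = {x ∈ ℚ_2 : v_2(x) ≥ 0} and ℤ_2^× = {x ∈ ℤ_2 : v_2(x) = 0}. Here v_2(25/106) = v_2(num) − v_2(den) = -1; compare against these criteria.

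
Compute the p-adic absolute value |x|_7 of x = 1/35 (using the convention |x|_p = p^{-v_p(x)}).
|1/35|_7 = 7

Step 1 — compute v_7(x) by factoring powers of 7 out of the numerator and denominator: v_7(1/35) = -1. Step 2 — apply |x|_p = p^{-v_p(x)} = 7^{1} = 7.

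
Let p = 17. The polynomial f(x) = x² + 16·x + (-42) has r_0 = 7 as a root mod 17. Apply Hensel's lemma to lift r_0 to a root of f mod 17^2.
r_1 = 109 (mod 289)

Hensel: r_{i+1} = r_i − f(r_i)·(f′(r_i))^{-1} mod 17^{i+2}, f′(x) = 2x + 16. Iterate:
  r_0 = 7 (mod 17)
  r_1 = 109 (mod 289)
Final: r = 109 satisfies f(r) ≡ 0 mod 17^2.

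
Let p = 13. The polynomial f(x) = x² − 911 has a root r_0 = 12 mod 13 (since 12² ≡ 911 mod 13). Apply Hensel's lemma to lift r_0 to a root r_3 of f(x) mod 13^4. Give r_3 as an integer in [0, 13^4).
r_3 = 16275 (mod 28561)

Hensel's recurrence: r_{i+1} = r_i − f(r_i)·(f′(r_i))^{-1} mod 13^{i+2}, with f′(x) = 2x. Iterate:
  r_0 = 12 (mod 13)
  r_1 = 51 (mod 169)
  r_2 = 896 (mod 2197)
  r_3 = 16275 (mod 28561)
Final: r_3 = 16275, and one checks f(r_3) ≡ 0 mod 13^4.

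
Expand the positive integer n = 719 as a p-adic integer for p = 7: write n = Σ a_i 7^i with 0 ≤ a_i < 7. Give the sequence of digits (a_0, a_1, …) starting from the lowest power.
(a_0, a_1, …) = (5, 4, 0, 2)

Repeated division by 7 gives the digits low-to-high: 719 = 5 + 4·7^1 + 2·7^3. Digit sequence: (5, 4, 0, 2).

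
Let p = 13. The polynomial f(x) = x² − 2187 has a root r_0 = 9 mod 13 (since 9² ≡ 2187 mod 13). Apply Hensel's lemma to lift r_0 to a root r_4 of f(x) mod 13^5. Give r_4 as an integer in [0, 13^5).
r_4 = 266301 (mod 371293)

Hensel's recurrence: r_{i+1} = r_i − f(r_i)·(f′(r_i))^{-1} mod 13^{i+2}, with f′(x) = 2x. Iterate:
  r_0 = 9 (mod 13)
  r_1 = 126 (mod 169)
  r_2 = 464 (mod 2197)
  r_3 = 9252 (mod 28561)
  r_4 = 266301 (mod 371293)
Final: r_4 = 266301, and one checks f(r_4) ≡ 0 mod 13^5.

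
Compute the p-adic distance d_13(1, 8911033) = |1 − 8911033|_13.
d_13(1, 8911033) = 1/371293

Step 1 — x − y = 1 − 8911033 = -8911032. Step 2 — v_13(-8911032) = 5 (factor: -8911032 = −(13^5 · 24); the sign does not affect v_p). Step 3 — |x − y|_13 = 13^{-5} = 1/371293.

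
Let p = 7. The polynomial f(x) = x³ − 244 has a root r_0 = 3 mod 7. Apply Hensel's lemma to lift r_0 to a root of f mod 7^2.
r_1 = 31 (mod 49)

Hensel: r_{i+1} = r_i − f(r_i)/f′(r_i) mod 7^{i+2}, where f′(x) = 3x². Iterate:
  r_0 = 3 (mod 7)
  r_1 = 31 (mod 49)
Final: r = 31 with f(r) ≡ 0 mod 7^2.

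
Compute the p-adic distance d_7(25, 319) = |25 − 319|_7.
d_7(25, 319) = 1/49

Step 1 — x − y = 25 − 319 = -294. Step 2 — v_7(-294) = 2 (factor: -294 = −(7^2 · 6); the sign does not affect v_p). Step 3 — |x − y|_7 = 7^{-2} = 1/49.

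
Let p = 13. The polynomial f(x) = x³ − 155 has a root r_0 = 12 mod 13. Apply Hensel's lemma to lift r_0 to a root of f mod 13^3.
r_2 = 558 (mod 2197)

Hensel: r_{i+1} = r_i − f(r_i)/f′(r_i) mod 13^{i+2}, where f′(x) = 3x². Iterate:
  r_0 = 12 (mod 13)
  r_1 = 51 (mod 169)
  r_2 = 558 (mod 2197)
Final: r = 558 with f(r) ≡ 0 mod 13^3.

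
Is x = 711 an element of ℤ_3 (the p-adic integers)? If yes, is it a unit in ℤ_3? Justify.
x ∈ ℤ_3 but not a unit; v_3(x) = 2 > 0

ℤ_3 = {x ∈ ℚ_3 : v_3(x) ≥ 0} and ℤ_3^× = {x ∈ ℤ_3 : v_3(x) = 0}. Here v_3(711) = v_3(num) − v_3(den) = 2; compare against these criteria.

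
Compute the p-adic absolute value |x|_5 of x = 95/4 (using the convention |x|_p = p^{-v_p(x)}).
|95/4|_5 = 1/5

Step 1 — compute v_5(x) by factoring powers of 5 out of the numerator and denominator: v_5(95/4) = 1. Step 2 — apply |x|_p = p^{-v_p(x)} = 5^{-1} = 1/5.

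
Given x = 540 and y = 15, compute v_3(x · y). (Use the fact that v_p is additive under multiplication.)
v_3(8100) = 4

v_p(x) = 3 (factor: 540 = 3^3 · 20); v_p(y) = 1 (factor: 15 = 3^1 · 5). Additivity: v_p(xy) = v_p(x) + v_p(y) = 3 + 1 = 4. (Direct check: xy = 8100 = 3^4 · (100).)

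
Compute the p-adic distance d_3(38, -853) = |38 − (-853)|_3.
d_3(38, -853) = 1/81

Step 1 — x − y = 38 − (-853) = 891. Step 2 — v_3(891) = 4 (factor: 891 = (3^4 · 11); the sign does not affect v_p). Step 3 — |x − y|_3 = 3^{-4} = 1/81.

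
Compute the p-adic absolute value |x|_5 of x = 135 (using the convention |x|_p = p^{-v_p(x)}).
|135|_5 = 1/5

Step 1 — compute v_5(x) by factoring powers of 5 out of the numerator and denominator: v_5(135) = 1. Step 2 — apply |x|_p = p^{-v_p(x)} = 5^{-1} = 1/5.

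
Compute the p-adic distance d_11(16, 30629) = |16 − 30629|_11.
d_11(16, 30629) = 1/1331

Step 1 — x − y = 16 − 30629 = -30613. Step 2 — v_11(-30613) = 3 (factor: -30613 = −(11^3 · 23); the sign does not affect v_p). Step 3 — |x − y|_11 = 11^{-3} = 1/1331.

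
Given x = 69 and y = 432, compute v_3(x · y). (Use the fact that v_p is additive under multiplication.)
v_3(29808) = 4

v_p(x) = 1 (factor: 69 = 3^1 · 23); v_p(y) = 3 (factor: 432 = 3^3 · 16). Additivity: v_p(xy) = v_p(x) + v_p(y) = 1 + 3 = 4. (Direct check: xy = 29808 = 3^4 · (368).)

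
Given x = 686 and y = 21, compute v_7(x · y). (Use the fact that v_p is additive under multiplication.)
v_7(14406) = 4

v_p(x) = 3 (factor: 686 = 7^3 · 2); v_p(y) = 1 (factor: 21 = 7^1 · 3). Additivity: v_p(xy) = v_p(x) + v_p(y) = 3 + 1 = 4. (Direct check: xy = 14406 = 7^4 · (6).)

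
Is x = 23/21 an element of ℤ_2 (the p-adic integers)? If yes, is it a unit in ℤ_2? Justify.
x ∈ ℤ_2^× (unit); v_2(x) = 0

ℤ_2 = {x ∈ ℚ_2 : v_2(x) ≥ 0} and ℤ_2^× = {x ∈ ℤ_2 : v_2(x) = 0}. Here v_2(23/21) = v_2(num) − v_2(den) = 0; compare against these criteria.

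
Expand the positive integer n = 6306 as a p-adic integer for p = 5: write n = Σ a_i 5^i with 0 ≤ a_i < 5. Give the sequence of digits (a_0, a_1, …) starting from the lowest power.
(a_0, a_1, …) = (1, 1, 2, 0, 0, 2)

Repeated division by 5 gives the digits low-to-high: 6306 = 1 + 1·5^1 + 2·5^2 + 2·5^5. Digit sequence: (1, 1, 2, 0, 0, 2).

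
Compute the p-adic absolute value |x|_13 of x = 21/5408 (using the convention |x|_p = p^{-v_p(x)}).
|21/5408|_13 = 169

Step 1 — compute v_13(x) by factoring powers of 13 out of the numerator and denominator: v_13(21/5408) = -2. Step 2 — apply |x|_p = p^{-v_p(x)} = 13^{2} = 169.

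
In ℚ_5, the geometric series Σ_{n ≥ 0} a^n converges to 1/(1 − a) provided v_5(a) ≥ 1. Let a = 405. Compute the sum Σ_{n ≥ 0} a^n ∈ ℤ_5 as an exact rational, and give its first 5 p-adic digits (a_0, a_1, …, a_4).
Σ a^n = 1/(1 − a) = -1/404;  first 5 digits = (1, 1, 2, 1, 2)

v_5(a) = 1 ≥ 1, so the series converges in ℤ_5 to 1/(1 − a) = 1/(1 − 405) = -1/404. Expand this rational in ℤ_5: compute digits iteratively via d_i = x_i mod 5, x_{i+1} = (x_i − d_i)/5. The first 5 digits are (1, 1, 2, 1, 2).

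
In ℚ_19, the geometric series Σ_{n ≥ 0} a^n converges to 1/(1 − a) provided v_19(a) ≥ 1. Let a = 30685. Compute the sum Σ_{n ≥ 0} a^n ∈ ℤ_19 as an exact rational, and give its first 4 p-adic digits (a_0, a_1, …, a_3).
Σ a^n = 1/(1 − a) = -1/30684;  first 4 digits = (1, 0, 9, 4)

v_19(a) = 2 ≥ 1, so the series converges in ℤ_19 to 1/(1 − a) = 1/(1 − 30685) = -1/30684. Expand this rational in ℤ_19: compute digits iteratively via d_i = x_i mod 19, x_{i+1} = (x_i − d_i)/19. The first 4 digits are (1, 0, 9, 4).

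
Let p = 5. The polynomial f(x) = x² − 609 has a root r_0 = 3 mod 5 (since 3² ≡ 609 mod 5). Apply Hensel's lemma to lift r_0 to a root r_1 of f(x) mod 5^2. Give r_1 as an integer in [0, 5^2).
r_1 = 3 (mod 25)

Hensel's recurrence: r_{i+1} = r_i − f(r_i)·(f′(r_i))^{-1} mod 5^{i+2}, with f′(x) = 2x. Iterate:
  r_0 = 3 (mod 5)
  r_1 = 3 (mod 25)
Final: r_1 = 3, and one checks f(r_1) ≡ 0 mod 5^2.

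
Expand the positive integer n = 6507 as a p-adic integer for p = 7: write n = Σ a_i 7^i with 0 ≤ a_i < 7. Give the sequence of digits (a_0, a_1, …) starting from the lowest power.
(a_0, a_1, …) = (4, 5, 6, 4, 2)

Repeated division by 7 gives the digits low-to-high: 6507 = 4 + 5·7^1 + 6·7^2 + 4·7^3 + 2·7^4. Digit sequence: (4, 5, 6, 4, 2).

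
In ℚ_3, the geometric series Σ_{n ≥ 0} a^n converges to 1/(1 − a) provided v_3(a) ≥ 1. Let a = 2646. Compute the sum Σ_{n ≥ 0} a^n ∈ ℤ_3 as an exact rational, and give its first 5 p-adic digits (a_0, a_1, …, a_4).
Σ a^n = 1/(1 − a) = -1/2645;  first 5 digits = (1, 0, 0, 2, 2)

v_3(a) = 3 ≥ 1, so the series converges in ℤ_3 to 1/(1 − a) = 1/(1 − 2646) = -1/2645. Expand this rational in ℤ_3: compute digits iteratively via d_i = x_i mod 3, x_{i+1} = (x_i − d_i)/3. The first 5 digits are (1, 0, 0, 2, 2).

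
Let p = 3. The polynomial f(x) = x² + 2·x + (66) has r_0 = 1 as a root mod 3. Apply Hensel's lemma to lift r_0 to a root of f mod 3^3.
r_2 = 22 (mod 27)

Hensel: r_{i+1} = r_i − f(r_i)·(f′(r_i))^{-1} mod 3^{i+2}, f′(x) = 2x + 2. Iterate:
  r_0 = 1 (mod 3)
  r_1 = 4 (mod 9)
  r_2 = 22 (mod 27)
Final: r = 22 satisfies f(r) ≡ 0 mod 3^3.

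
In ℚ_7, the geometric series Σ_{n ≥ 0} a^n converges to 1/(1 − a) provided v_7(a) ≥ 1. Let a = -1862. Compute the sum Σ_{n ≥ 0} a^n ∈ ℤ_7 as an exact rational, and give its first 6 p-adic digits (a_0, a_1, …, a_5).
Σ a^n = 1/(1 − a) = 1/1863;  first 6 digits = (1, 0, 4, 1, 1, 3)

v_7(a) = 2 ≥ 1, so the series converges in ℤ_7 to 1/(1 − a) = 1/(1 − (-1862)) = 1/1863. Expand this rational in ℤ_7: compute digits iteratively via d_i = x_i mod 7, x_{i+1} = (x_i − d_i)/7. The first 6 digits are (1, 0, 4, 1, 1, 3).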